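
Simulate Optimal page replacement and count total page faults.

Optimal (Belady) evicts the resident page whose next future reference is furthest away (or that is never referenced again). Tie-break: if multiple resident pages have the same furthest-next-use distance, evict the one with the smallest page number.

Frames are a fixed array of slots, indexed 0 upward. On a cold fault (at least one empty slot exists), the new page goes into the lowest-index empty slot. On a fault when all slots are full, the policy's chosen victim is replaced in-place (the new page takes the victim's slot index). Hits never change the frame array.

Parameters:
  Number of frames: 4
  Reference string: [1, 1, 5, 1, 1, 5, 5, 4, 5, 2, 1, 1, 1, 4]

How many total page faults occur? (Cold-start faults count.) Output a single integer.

Answer: 4

Derivation:
Step 0: ref 1 → FAULT, frames=[1,-,-,-]
Step 1: ref 1 → HIT, frames=[1,-,-,-]
Step 2: ref 5 → FAULT, frames=[1,5,-,-]
Step 3: ref 1 → HIT, frames=[1,5,-,-]
Step 4: ref 1 → HIT, frames=[1,5,-,-]
Step 5: ref 5 → HIT, frames=[1,5,-,-]
Step 6: ref 5 → HIT, frames=[1,5,-,-]
Step 7: ref 4 → FAULT, frames=[1,5,4,-]
Step 8: ref 5 → HIT, frames=[1,5,4,-]
Step 9: ref 2 → FAULT, frames=[1,5,4,2]
Step 10: ref 1 → HIT, frames=[1,5,4,2]
Step 11: ref 1 → HIT, frames=[1,5,4,2]
Step 12: ref 1 → HIT, frames=[1,5,4,2]
Step 13: ref 4 → HIT, frames=[1,5,4,2]
Total faults: 4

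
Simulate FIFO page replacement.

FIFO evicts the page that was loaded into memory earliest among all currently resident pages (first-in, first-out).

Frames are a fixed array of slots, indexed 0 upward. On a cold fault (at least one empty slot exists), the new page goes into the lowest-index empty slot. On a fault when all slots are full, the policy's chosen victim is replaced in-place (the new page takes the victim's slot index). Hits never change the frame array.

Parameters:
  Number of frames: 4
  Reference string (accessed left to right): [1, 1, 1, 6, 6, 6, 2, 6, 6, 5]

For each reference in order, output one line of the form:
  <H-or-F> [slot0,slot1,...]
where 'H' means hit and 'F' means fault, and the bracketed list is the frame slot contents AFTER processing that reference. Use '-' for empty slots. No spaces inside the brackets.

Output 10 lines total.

F [1,-,-,-]
H [1,-,-,-]
H [1,-,-,-]
F [1,6,-,-]
H [1,6,-,-]
H [1,6,-,-]
F [1,6,2,-]
H [1,6,2,-]
H [1,6,2,-]
F [1,6,2,5]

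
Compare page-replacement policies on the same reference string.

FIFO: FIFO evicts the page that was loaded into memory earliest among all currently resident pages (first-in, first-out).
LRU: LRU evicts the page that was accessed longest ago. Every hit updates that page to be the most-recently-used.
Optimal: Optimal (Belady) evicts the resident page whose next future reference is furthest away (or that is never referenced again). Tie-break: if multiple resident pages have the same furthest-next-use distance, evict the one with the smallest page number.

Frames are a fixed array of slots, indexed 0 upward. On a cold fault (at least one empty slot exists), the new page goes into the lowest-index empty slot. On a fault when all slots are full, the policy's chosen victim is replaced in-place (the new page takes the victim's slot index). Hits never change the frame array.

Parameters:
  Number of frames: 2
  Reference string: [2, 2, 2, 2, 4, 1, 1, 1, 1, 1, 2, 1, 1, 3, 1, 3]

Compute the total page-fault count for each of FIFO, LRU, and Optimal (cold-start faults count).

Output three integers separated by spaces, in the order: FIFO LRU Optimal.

Answer: 6 5 4

Derivation:
--- FIFO ---
  step 0: ref 2 -> FAULT, frames=[2,-] (faults so far: 1)
  step 1: ref 2 -> HIT, frames=[2,-] (faults so far: 1)
  step 2: ref 2 -> HIT, frames=[2,-] (faults so far: 1)
  step 3: ref 2 -> HIT, frames=[2,-] (faults so far: 1)
  step 4: ref 4 -> FAULT, frames=[2,4] (faults so far: 2)
  step 5: ref 1 -> FAULT, evict 2, frames=[1,4] (faults so far: 3)
  step 6: ref 1 -> HIT, frames=[1,4] (faults so far: 3)
  step 7: ref 1 -> HIT, frames=[1,4] (faults so far: 3)
  step 8: ref 1 -> HIT, frames=[1,4] (faults so far: 3)
  step 9: ref 1 -> HIT, frames=[1,4] (faults so far: 3)
  step 10: ref 2 -> FAULT, evict 4, frames=[1,2] (faults so far: 4)
  step 11: ref 1 -> HIT, frames=[1,2] (faults so far: 4)
  step 12: ref 1 -> HIT, frames=[1,2] (faults so far: 4)
  step 13: ref 3 -> FAULT, evict 1, frames=[3,2] (faults so far: 5)
  step 14: ref 1 -> FAULT, evict 2, frames=[3,1] (faults so far: 6)
  step 15: ref 3 -> HIT, frames=[3,1] (faults so far: 6)
  FIFO total faults: 6
--- LRU ---
  step 0: ref 2 -> FAULT, frames=[2,-] (faults so far: 1)
  step 1: ref 2 -> HIT, frames=[2,-] (faults so far: 1)
  step 2: ref 2 -> HIT, frames=[2,-] (faults so far: 1)
  step 3: ref 2 -> HIT, frames=[2,-] (faults so far: 1)
  step 4: ref 4 -> FAULT, frames=[2,4] (faults so far: 2)
  step 5: ref 1 -> FAULT, evict 2, frames=[1,4] (faults so far: 3)
  step 6: ref 1 -> HIT, frames=[1,4] (faults so far: 3)
  step 7: ref 1 -> HIT, frames=[1,4] (faults so far: 3)
  step 8: ref 1 -> HIT, frames=[1,4] (faults so far: 3)
  step 9: ref 1 -> HIT, frames=[1,4] (faults so far: 3)
  step 10: ref 2 -> FAULT, evict 4, frames=[1,2] (faults so far: 4)
  step 11: ref 1 -> HIT, frames=[1,2] (faults so far: 4)
  step 12: ref 1 -> HIT, frames=[1,2] (faults so far: 4)
  step 13: ref 3 -> FAULT, evict 2, frames=[1,3] (faults so far: 5)
  step 14: ref 1 -> HIT, frames=[1,3] (faults so far: 5)
  step 15: ref 3 -> HIT, frames=[1,3] (faults so far: 5)
  LRU total faults: 5
--- Optimal ---
  step 0: ref 2 -> FAULT, frames=[2,-] (faults so far: 1)
  step 1: ref 2 -> HIT, frames=[2,-] (faults so far: 1)
  step 2: ref 2 -> HIT, frames=[2,-] (faults so far: 1)
  step 3: ref 2 -> HIT, frames=[2,-] (faults so far: 1)
  step 4: ref 4 -> FAULT, frames=[2,4] (faults so far: 2)
  step 5: ref 1 -> FAULT, evict 4, frames=[2,1] (faults so far: 3)
  step 6: ref 1 -> HIT, frames=[2,1] (faults so far: 3)
  step 7: ref 1 -> HIT, frames=[2,1] (faults so far: 3)
  step 8: ref 1 -> HIT, frames=[2,1] (faults so far: 3)
  step 9: ref 1 -> HIT, frames=[2,1] (faults so far: 3)
  step 10: ref 2 -> HIT, frames=[2,1] (faults so far: 3)
  step 11: ref 1 -> HIT, frames=[2,1] (faults so far: 3)
  step 12: ref 1 -> HIT, frames=[2,1] (faults so far: 3)
  step 13: ref 3 -> FAULT, evict 2, frames=[3,1] (faults so far: 4)
  step 14: ref 1 -> HIT, frames=[3,1] (faults so far: 4)
  step 15: ref 3 -> HIT, frames=[3,1] (faults so far: 4)
  Optimal total faults: 4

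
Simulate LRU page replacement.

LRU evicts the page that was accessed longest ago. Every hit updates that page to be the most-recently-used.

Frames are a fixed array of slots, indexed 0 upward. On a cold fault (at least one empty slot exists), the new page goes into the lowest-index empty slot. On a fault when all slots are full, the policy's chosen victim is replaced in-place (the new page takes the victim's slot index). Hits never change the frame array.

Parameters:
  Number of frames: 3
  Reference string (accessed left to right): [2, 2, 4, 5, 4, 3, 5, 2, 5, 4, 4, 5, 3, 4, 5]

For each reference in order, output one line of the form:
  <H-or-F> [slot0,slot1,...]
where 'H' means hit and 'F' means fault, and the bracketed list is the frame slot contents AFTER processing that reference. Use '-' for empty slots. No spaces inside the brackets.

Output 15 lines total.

F [2,-,-]
H [2,-,-]
F [2,4,-]
F [2,4,5]
H [2,4,5]
F [3,4,5]
H [3,4,5]
F [3,2,5]
H [3,2,5]
F [4,2,5]
H [4,2,5]
H [4,2,5]
F [4,3,5]
H [4,3,5]
H [4,3,5]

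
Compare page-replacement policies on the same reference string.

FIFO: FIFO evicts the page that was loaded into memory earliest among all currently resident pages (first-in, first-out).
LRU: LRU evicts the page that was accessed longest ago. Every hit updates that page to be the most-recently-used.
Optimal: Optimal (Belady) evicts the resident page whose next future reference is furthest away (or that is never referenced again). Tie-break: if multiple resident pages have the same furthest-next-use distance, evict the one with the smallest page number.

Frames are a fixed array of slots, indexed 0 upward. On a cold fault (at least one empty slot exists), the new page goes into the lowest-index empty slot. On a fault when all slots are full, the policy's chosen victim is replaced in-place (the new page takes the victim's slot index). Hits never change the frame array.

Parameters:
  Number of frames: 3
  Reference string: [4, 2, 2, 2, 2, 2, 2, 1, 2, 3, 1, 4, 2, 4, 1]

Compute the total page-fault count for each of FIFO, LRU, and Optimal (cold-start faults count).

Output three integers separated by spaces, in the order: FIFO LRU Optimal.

--- FIFO ---
  step 0: ref 4 -> FAULT, frames=[4,-,-] (faults so far: 1)
  step 1: ref 2 -> FAULT, frames=[4,2,-] (faults so far: 2)
  step 2: ref 2 -> HIT, frames=[4,2,-] (faults so far: 2)
  step 3: ref 2 -> HIT, frames=[4,2,-] (faults so far: 2)
  step 4: ref 2 -> HIT, frames=[4,2,-] (faults so far: 2)
  step 5: ref 2 -> HIT, frames=[4,2,-] (faults so far: 2)
  step 6: ref 2 -> HIT, frames=[4,2,-] (faults so far: 2)
  step 7: ref 1 -> FAULT, frames=[4,2,1] (faults so far: 3)
  step 8: ref 2 -> HIT, frames=[4,2,1] (faults so far: 3)
  step 9: ref 3 -> FAULT, evict 4, frames=[3,2,1] (faults so far: 4)
  step 10: ref 1 -> HIT, frames=[3,2,1] (faults so far: 4)
  step 11: ref 4 -> FAULT, evict 2, frames=[3,4,1] (faults so far: 5)
  step 12: ref 2 -> FAULT, evict 1, frames=[3,4,2] (faults so far: 6)
  step 13: ref 4 -> HIT, frames=[3,4,2] (faults so far: 6)
  step 14: ref 1 -> FAULT, evict 3, frames=[1,4,2] (faults so far: 7)
  FIFO total faults: 7
--- LRU ---
  step 0: ref 4 -> FAULT, frames=[4,-,-] (faults so far: 1)
  step 1: ref 2 -> FAULT, frames=[4,2,-] (faults so far: 2)
  step 2: ref 2 -> HIT, frames=[4,2,-] (faults so far: 2)
  step 3: ref 2 -> HIT, frames=[4,2,-] (faults so far: 2)
  step 4: ref 2 -> HIT, frames=[4,2,-] (faults so far: 2)
  step 5: ref 2 -> HIT, frames=[4,2,-] (faults so far: 2)
  step 6: ref 2 -> HIT, frames=[4,2,-] (faults so far: 2)
  step 7: ref 1 -> FAULT, frames=[4,2,1] (faults so far: 3)
  step 8: ref 2 -> HIT, frames=[4,2,1] (faults so far: 3)
  step 9: ref 3 -> FAULT, evict 4, frames=[3,2,1] (faults so far: 4)
  step 10: ref 1 -> HIT, frames=[3,2,1] (faults so far: 4)
  step 11: ref 4 -> FAULT, evict 2, frames=[3,4,1] (faults so far: 5)
  step 12: ref 2 -> FAULT, evict 3, frames=[2,4,1] (faults so far: 6)
  step 13: ref 4 -> HIT, frames=[2,4,1] (faults so far: 6)
  step 14: ref 1 -> HIT, frames=[2,4,1] (faults so far: 6)
  LRU total faults: 6
--- Optimal ---
  step 0: ref 4 -> FAULT, frames=[4,-,-] (faults so far: 1)
  step 1: ref 2 -> FAULT, frames=[4,2,-] (faults so far: 2)
  step 2: ref 2 -> HIT, frames=[4,2,-] (faults so far: 2)
  step 3: ref 2 -> HIT, frames=[4,2,-] (faults so far: 2)
  step 4: ref 2 -> HIT, frames=[4,2,-] (faults so far: 2)
  step 5: ref 2 -> HIT, frames=[4,2,-] (faults so far: 2)
  step 6: ref 2 -> HIT, frames=[4,2,-] (faults so far: 2)
  step 7: ref 1 -> FAULT, frames=[4,2,1] (faults so far: 3)
  step 8: ref 2 -> HIT, frames=[4,2,1] (faults so far: 3)
  step 9: ref 3 -> FAULT, evict 2, frames=[4,3,1] (faults so far: 4)
  step 10: ref 1 -> HIT, frames=[4,3,1] (faults so far: 4)
  step 11: ref 4 -> HIT, frames=[4,3,1] (faults so far: 4)
  step 12: ref 2 -> FAULT, evict 3, frames=[4,2,1] (faults so far: 5)
  step 13: ref 4 -> HIT, frames=[4,2,1] (faults so far: 5)
  step 14: ref 1 -> HIT, frames=[4,2,1] (faults so far: 5)
  Optimal total faults: 5

Answer: 7 6 5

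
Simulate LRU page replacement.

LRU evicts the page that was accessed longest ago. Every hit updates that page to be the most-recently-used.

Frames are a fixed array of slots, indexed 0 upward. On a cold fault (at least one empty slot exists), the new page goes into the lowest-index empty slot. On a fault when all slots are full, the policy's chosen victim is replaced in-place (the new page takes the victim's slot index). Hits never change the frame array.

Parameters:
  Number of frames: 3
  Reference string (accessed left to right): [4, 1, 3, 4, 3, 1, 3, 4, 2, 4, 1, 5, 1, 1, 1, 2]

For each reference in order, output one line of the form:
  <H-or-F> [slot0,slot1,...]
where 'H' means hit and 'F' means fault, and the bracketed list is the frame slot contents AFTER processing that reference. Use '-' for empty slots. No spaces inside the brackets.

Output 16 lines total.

F [4,-,-]
F [4,1,-]
F [4,1,3]
H [4,1,3]
H [4,1,3]
H [4,1,3]
H [4,1,3]
H [4,1,3]
F [4,2,3]
H [4,2,3]
F [4,2,1]
F [4,5,1]
H [4,5,1]
H [4,5,1]
H [4,5,1]
F [2,5,1]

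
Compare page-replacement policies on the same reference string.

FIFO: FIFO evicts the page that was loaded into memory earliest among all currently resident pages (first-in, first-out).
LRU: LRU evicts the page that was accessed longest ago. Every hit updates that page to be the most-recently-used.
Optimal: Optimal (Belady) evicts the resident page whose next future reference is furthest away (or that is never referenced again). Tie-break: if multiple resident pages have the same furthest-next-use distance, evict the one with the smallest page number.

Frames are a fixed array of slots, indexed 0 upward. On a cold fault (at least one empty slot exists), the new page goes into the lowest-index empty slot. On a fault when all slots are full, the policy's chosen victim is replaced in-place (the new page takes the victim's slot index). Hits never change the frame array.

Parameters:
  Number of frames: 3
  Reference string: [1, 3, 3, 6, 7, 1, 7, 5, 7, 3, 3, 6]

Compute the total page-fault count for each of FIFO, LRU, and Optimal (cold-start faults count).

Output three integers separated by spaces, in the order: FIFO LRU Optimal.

--- FIFO ---
  step 0: ref 1 -> FAULT, frames=[1,-,-] (faults so far: 1)
  step 1: ref 3 -> FAULT, frames=[1,3,-] (faults so far: 2)
  step 2: ref 3 -> HIT, frames=[1,3,-] (faults so far: 2)
  step 3: ref 6 -> FAULT, frames=[1,3,6] (faults so far: 3)
  step 4: ref 7 -> FAULT, evict 1, frames=[7,3,6] (faults so far: 4)
  step 5: ref 1 -> FAULT, evict 3, frames=[7,1,6] (faults so far: 5)
  step 6: ref 7 -> HIT, frames=[7,1,6] (faults so far: 5)
  step 7: ref 5 -> FAULT, evict 6, frames=[7,1,5] (faults so far: 6)
  step 8: ref 7 -> HIT, frames=[7,1,5] (faults so far: 6)
  step 9: ref 3 -> FAULT, evict 7, frames=[3,1,5] (faults so far: 7)
  step 10: ref 3 -> HIT, frames=[3,1,5] (faults so far: 7)
  step 11: ref 6 -> FAULT, evict 1, frames=[3,6,5] (faults so far: 8)
  FIFO total faults: 8
--- LRU ---
  step 0: ref 1 -> FAULT, frames=[1,-,-] (faults so far: 1)
  step 1: ref 3 -> FAULT, frames=[1,3,-] (faults so far: 2)
  step 2: ref 3 -> HIT, frames=[1,3,-] (faults so far: 2)
  step 3: ref 6 -> FAULT, frames=[1,3,6] (faults so far: 3)
  step 4: ref 7 -> FAULT, evict 1, frames=[7,3,6] (faults so far: 4)
  step 5: ref 1 -> FAULT, evict 3, frames=[7,1,6] (faults so far: 5)
  step 6: ref 7 -> HIT, frames=[7,1,6] (faults so far: 5)
  step 7: ref 5 -> FAULT, evict 6, frames=[7,1,5] (faults so far: 6)
  step 8: ref 7 -> HIT, frames=[7,1,5] (faults so far: 6)
  step 9: ref 3 -> FAULT, evict 1, frames=[7,3,5] (faults so far: 7)
  step 10: ref 3 -> HIT, frames=[7,3,5] (faults so far: 7)
  step 11: ref 6 -> FAULT, evict 5, frames=[7,3,6] (faults so far: 8)
  LRU total faults: 8
--- Optimal ---
  step 0: ref 1 -> FAULT, frames=[1,-,-] (faults so far: 1)
  step 1: ref 3 -> FAULT, frames=[1,3,-] (faults so far: 2)
  step 2: ref 3 -> HIT, frames=[1,3,-] (faults so far: 2)
  step 3: ref 6 -> FAULT, frames=[1,3,6] (faults so far: 3)
  step 4: ref 7 -> FAULT, evict 6, frames=[1,3,7] (faults so far: 4)
  step 5: ref 1 -> HIT, frames=[1,3,7] (faults so far: 4)
  step 6: ref 7 -> HIT, frames=[1,3,7] (faults so far: 4)
  step 7: ref 5 -> FAULT, evict 1, frames=[5,3,7] (faults so far: 5)
  step 8: ref 7 -> HIT, frames=[5,3,7] (faults so far: 5)
  step 9: ref 3 -> HIT, frames=[5,3,7] (faults so far: 5)
  step 10: ref 3 -> HIT, frames=[5,3,7] (faults so far: 5)
  step 11: ref 6 -> FAULT, evict 3, frames=[5,6,7] (faults so far: 6)
  Optimal total faults: 6

Answer: 8 8 6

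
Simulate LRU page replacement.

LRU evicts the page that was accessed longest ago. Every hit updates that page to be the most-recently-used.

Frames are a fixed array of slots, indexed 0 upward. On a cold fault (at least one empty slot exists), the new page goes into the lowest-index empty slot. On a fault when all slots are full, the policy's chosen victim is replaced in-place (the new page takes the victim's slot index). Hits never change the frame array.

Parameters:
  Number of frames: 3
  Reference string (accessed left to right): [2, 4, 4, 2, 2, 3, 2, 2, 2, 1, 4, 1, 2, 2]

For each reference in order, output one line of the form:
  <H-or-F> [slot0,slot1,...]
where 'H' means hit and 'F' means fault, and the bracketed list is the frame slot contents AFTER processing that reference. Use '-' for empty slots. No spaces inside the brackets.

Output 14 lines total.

F [2,-,-]
F [2,4,-]
H [2,4,-]
H [2,4,-]
H [2,4,-]
F [2,4,3]
H [2,4,3]
H [2,4,3]
H [2,4,3]
F [2,1,3]
F [2,1,4]
H [2,1,4]
H [2,1,4]
H [2,1,4]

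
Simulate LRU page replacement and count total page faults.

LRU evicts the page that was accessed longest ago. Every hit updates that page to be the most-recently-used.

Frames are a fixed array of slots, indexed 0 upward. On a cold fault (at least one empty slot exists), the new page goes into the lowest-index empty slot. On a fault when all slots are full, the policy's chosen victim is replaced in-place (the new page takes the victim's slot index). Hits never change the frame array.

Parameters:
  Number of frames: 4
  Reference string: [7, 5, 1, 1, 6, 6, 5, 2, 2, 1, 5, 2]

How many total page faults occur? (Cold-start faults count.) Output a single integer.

Answer: 5

Derivation:
Step 0: ref 7 → FAULT, frames=[7,-,-,-]
Step 1: ref 5 → FAULT, frames=[7,5,-,-]
Step 2: ref 1 → FAULT, frames=[7,5,1,-]
Step 3: ref 1 → HIT, frames=[7,5,1,-]
Step 4: ref 6 → FAULT, frames=[7,5,1,6]
Step 5: ref 6 → HIT, frames=[7,5,1,6]
Step 6: ref 5 → HIT, frames=[7,5,1,6]
Step 7: ref 2 → FAULT (evict 7), frames=[2,5,1,6]
Step 8: ref 2 → HIT, frames=[2,5,1,6]
Step 9: ref 1 → HIT, frames=[2,5,1,6]
Step 10: ref 5 → HIT, frames=[2,5,1,6]
Step 11: ref 2 → HIT, frames=[2,5,1,6]
Total faults: 5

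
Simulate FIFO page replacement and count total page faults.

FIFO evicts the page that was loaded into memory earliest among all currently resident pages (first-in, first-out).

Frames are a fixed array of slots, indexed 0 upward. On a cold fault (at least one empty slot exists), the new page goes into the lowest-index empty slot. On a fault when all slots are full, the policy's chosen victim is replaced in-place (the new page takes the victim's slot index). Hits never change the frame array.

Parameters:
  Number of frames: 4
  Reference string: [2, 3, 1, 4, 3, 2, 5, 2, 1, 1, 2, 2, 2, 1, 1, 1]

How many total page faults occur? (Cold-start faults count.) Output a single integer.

Step 0: ref 2 → FAULT, frames=[2,-,-,-]
Step 1: ref 3 → FAULT, frames=[2,3,-,-]
Step 2: ref 1 → FAULT, frames=[2,3,1,-]
Step 3: ref 4 → FAULT, frames=[2,3,1,4]
Step 4: ref 3 → HIT, frames=[2,3,1,4]
Step 5: ref 2 → HIT, frames=[2,3,1,4]
Step 6: ref 5 → FAULT (evict 2), frames=[5,3,1,4]
Step 7: ref 2 → FAULT (evict 3), frames=[5,2,1,4]
Step 8: ref 1 → HIT, frames=[5,2,1,4]
Step 9: ref 1 → HIT, frames=[5,2,1,4]
Step 10: ref 2 → HIT, frames=[5,2,1,4]
Step 11: ref 2 → HIT, frames=[5,2,1,4]
Step 12: ref 2 → HIT, frames=[5,2,1,4]
Step 13: ref 1 → HIT, frames=[5,2,1,4]
Step 14: ref 1 → HIT, frames=[5,2,1,4]
Step 15: ref 1 → HIT, frames=[5,2,1,4]
Total faults: 6

Answer: 6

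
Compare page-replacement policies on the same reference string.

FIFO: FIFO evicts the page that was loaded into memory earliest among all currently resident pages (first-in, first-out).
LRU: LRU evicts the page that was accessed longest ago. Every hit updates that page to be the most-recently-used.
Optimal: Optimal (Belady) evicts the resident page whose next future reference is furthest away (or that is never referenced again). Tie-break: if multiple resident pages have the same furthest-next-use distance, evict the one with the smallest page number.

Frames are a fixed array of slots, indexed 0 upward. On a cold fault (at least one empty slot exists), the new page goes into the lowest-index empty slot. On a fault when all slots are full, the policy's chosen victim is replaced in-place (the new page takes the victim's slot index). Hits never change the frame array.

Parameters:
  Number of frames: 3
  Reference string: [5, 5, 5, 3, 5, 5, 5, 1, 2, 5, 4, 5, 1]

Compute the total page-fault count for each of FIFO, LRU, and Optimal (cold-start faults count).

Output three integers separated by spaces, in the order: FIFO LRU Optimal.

Answer: 7 6 5

Derivation:
--- FIFO ---
  step 0: ref 5 -> FAULT, frames=[5,-,-] (faults so far: 1)
  step 1: ref 5 -> HIT, frames=[5,-,-] (faults so far: 1)
  step 2: ref 5 -> HIT, frames=[5,-,-] (faults so far: 1)
  step 3: ref 3 -> FAULT, frames=[5,3,-] (faults so far: 2)
  step 4: ref 5 -> HIT, frames=[5,3,-] (faults so far: 2)
  step 5: ref 5 -> HIT, frames=[5,3,-] (faults so far: 2)
  step 6: ref 5 -> HIT, frames=[5,3,-] (faults so far: 2)
  step 7: ref 1 -> FAULT, frames=[5,3,1] (faults so far: 3)
  step 8: ref 2 -> FAULT, evict 5, frames=[2,3,1] (faults so far: 4)
  step 9: ref 5 -> FAULT, evict 3, frames=[2,5,1] (faults so far: 5)
  step 10: ref 4 -> FAULT, evict 1, frames=[2,5,4] (faults so far: 6)
  step 11: ref 5 -> HIT, frames=[2,5,4] (faults so far: 6)
  step 12: ref 1 -> FAULT, evict 2, frames=[1,5,4] (faults so far: 7)
  FIFO total faults: 7
--- LRU ---
  step 0: ref 5 -> FAULT, frames=[5,-,-] (faults so far: 1)
  step 1: ref 5 -> HIT, frames=[5,-,-] (faults so far: 1)
  step 2: ref 5 -> HIT, frames=[5,-,-] (faults so far: 1)
  step 3: ref 3 -> FAULT, frames=[5,3,-] (faults so far: 2)
  step 4: ref 5 -> HIT, frames=[5,3,-] (faults so far: 2)
  step 5: ref 5 -> HIT, frames=[5,3,-] (faults so far: 2)
  step 6: ref 5 -> HIT, frames=[5,3,-] (faults so far: 2)
  step 7: ref 1 -> FAULT, frames=[5,3,1] (faults so far: 3)
  step 8: ref 2 -> FAULT, evict 3, frames=[5,2,1] (faults so far: 4)
  step 9: ref 5 -> HIT, frames=[5,2,1] (faults so far: 4)
  step 10: ref 4 -> FAULT, evict 1, frames=[5,2,4] (faults so far: 5)
  step 11: ref 5 -> HIT, frames=[5,2,4] (faults so far: 5)
  step 12: ref 1 -> FAULT, evict 2, frames=[5,1,4] (faults so far: 6)
  LRU total faults: 6
--- Optimal ---
  step 0: ref 5 -> FAULT, frames=[5,-,-] (faults so far: 1)
  step 1: ref 5 -> HIT, frames=[5,-,-] (faults so far: 1)
  step 2: ref 5 -> HIT, frames=[5,-,-] (faults so far: 1)
  step 3: ref 3 -> FAULT, frames=[5,3,-] (faults so far: 2)
  step 4: ref 5 -> HIT, frames=[5,3,-] (faults so far: 2)
  step 5: ref 5 -> HIT, frames=[5,3,-] (faults so far: 2)
  step 6: ref 5 -> HIT, frames=[5,3,-] (faults so far: 2)
  step 7: ref 1 -> FAULT, frames=[5,3,1] (faults so far: 3)
  step 8: ref 2 -> FAULT, evict 3, frames=[5,2,1] (faults so far: 4)
  step 9: ref 5 -> HIT, frames=[5,2,1] (faults so far: 4)
  step 10: ref 4 -> FAULT, evict 2, frames=[5,4,1] (faults so far: 5)
  step 11: ref 5 -> HIT, frames=[5,4,1] (faults so far: 5)
  step 12: ref 1 -> HIT, frames=[5,4,1] (faults so far: 5)
  Optimal total faults: 5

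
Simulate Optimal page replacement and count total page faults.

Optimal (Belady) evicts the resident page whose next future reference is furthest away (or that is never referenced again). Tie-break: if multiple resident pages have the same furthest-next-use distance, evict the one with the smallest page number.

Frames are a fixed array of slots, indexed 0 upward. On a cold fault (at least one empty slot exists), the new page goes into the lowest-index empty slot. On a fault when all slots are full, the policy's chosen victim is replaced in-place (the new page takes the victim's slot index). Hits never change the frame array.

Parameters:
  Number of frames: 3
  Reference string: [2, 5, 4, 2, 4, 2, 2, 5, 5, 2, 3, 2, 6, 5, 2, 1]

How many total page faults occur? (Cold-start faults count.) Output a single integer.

Step 0: ref 2 → FAULT, frames=[2,-,-]
Step 1: ref 5 → FAULT, frames=[2,5,-]
Step 2: ref 4 → FAULT, frames=[2,5,4]
Step 3: ref 2 → HIT, frames=[2,5,4]
Step 4: ref 4 → HIT, frames=[2,5,4]
Step 5: ref 2 → HIT, frames=[2,5,4]
Step 6: ref 2 → HIT, frames=[2,5,4]
Step 7: ref 5 → HIT, frames=[2,5,4]
Step 8: ref 5 → HIT, frames=[2,5,4]
Step 9: ref 2 → HIT, frames=[2,5,4]
Step 10: ref 3 → FAULT (evict 4), frames=[2,5,3]
Step 11: ref 2 → HIT, frames=[2,5,3]
Step 12: ref 6 → FAULT (evict 3), frames=[2,5,6]
Step 13: ref 5 → HIT, frames=[2,5,6]
Step 14: ref 2 → HIT, frames=[2,5,6]
Step 15: ref 1 → FAULT (evict 2), frames=[1,5,6]
Total faults: 6

Answer: 6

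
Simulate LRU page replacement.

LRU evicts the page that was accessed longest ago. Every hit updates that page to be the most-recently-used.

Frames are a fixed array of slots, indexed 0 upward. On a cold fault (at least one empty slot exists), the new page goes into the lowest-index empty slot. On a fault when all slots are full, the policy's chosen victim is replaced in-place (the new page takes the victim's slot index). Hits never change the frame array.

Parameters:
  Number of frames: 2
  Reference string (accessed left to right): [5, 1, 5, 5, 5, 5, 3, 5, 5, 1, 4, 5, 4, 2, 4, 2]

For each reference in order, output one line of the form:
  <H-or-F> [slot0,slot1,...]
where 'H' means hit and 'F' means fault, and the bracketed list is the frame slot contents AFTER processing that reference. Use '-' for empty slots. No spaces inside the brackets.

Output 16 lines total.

F [5,-]
F [5,1]
H [5,1]
H [5,1]
H [5,1]
H [5,1]
F [5,3]
H [5,3]
H [5,3]
F [5,1]
F [4,1]
F [4,5]
H [4,5]
F [4,2]
H [4,2]
H [4,2]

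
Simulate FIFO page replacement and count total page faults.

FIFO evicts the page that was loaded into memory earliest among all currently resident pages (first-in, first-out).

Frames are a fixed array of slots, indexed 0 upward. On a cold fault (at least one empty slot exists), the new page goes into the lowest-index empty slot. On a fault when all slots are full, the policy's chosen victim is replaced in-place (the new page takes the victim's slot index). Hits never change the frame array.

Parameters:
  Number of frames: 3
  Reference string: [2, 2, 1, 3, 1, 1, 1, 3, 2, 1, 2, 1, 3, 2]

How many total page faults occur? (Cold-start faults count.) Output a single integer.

Answer: 3

Derivation:
Step 0: ref 2 → FAULT, frames=[2,-,-]
Step 1: ref 2 → HIT, frames=[2,-,-]
Step 2: ref 1 → FAULT, frames=[2,1,-]
Step 3: ref 3 → FAULT, frames=[2,1,3]
Step 4: ref 1 → HIT, frames=[2,1,3]
Step 5: ref 1 → HIT, frames=[2,1,3]
Step 6: ref 1 → HIT, frames=[2,1,3]
Step 7: ref 3 → HIT, frames=[2,1,3]
Step 8: ref 2 → HIT, frames=[2,1,3]
Step 9: ref 1 → HIT, frames=[2,1,3]
Step 10: ref 2 → HIT, frames=[2,1,3]
Step 11: ref 1 → HIT, frames=[2,1,3]
Step 12: ref 3 → HIT, frames=[2,1,3]
Step 13: ref 2 → HIT, frames=[2,1,3]
Total faults: 3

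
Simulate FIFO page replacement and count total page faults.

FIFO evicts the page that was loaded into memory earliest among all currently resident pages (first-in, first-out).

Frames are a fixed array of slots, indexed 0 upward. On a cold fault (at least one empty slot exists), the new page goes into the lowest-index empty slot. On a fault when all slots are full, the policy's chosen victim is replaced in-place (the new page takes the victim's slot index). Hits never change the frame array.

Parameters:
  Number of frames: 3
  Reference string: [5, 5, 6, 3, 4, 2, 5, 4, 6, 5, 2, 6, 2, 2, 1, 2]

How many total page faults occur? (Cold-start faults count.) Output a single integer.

Step 0: ref 5 → FAULT, frames=[5,-,-]
Step 1: ref 5 → HIT, frames=[5,-,-]
Step 2: ref 6 → FAULT, frames=[5,6,-]
Step 3: ref 3 → FAULT, frames=[5,6,3]
Step 4: ref 4 → FAULT (evict 5), frames=[4,6,3]
Step 5: ref 2 → FAULT (evict 6), frames=[4,2,3]
Step 6: ref 5 → FAULT (evict 3), frames=[4,2,5]
Step 7: ref 4 → HIT, frames=[4,2,5]
Step 8: ref 6 → FAULT (evict 4), frames=[6,2,5]
Step 9: ref 5 → HIT, frames=[6,2,5]
Step 10: ref 2 → HIT, frames=[6,2,5]
Step 11: ref 6 → HIT, frames=[6,2,5]
Step 12: ref 2 → HIT, frames=[6,2,5]
Step 13: ref 2 → HIT, frames=[6,2,5]
Step 14: ref 1 → FAULT (evict 2), frames=[6,1,5]
Step 15: ref 2 → FAULT (evict 5), frames=[6,1,2]
Total faults: 9

Answer: 9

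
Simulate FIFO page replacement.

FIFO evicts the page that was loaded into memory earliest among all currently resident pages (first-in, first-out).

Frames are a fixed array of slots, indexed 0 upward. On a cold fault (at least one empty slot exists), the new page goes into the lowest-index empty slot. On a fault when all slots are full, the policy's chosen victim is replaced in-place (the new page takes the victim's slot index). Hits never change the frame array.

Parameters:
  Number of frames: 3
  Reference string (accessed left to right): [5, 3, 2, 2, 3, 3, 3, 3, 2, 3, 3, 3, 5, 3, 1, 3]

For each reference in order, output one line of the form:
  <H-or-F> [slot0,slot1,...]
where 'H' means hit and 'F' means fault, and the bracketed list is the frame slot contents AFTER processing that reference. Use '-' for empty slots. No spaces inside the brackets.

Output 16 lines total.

F [5,-,-]
F [5,3,-]
F [5,3,2]
H [5,3,2]
H [5,3,2]
H [5,3,2]
H [5,3,2]
H [5,3,2]
H [5,3,2]
H [5,3,2]
H [5,3,2]
H [5,3,2]
H [5,3,2]
H [5,3,2]
F [1,3,2]
H [1,3,2]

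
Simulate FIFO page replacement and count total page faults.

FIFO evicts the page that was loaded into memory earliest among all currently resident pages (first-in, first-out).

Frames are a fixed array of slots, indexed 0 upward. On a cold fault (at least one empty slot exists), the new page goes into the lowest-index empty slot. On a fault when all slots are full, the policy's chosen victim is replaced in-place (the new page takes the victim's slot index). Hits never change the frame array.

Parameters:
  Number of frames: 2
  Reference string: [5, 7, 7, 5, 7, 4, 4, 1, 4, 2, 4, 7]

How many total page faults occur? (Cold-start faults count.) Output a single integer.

Step 0: ref 5 → FAULT, frames=[5,-]
Step 1: ref 7 → FAULT, frames=[5,7]
Step 2: ref 7 → HIT, frames=[5,7]
Step 3: ref 5 → HIT, frames=[5,7]
Step 4: ref 7 → HIT, frames=[5,7]
Step 5: ref 4 → FAULT (evict 5), frames=[4,7]
Step 6: ref 4 → HIT, frames=[4,7]
Step 7: ref 1 → FAULT (evict 7), frames=[4,1]
Step 8: ref 4 → HIT, frames=[4,1]
Step 9: ref 2 → FAULT (evict 4), frames=[2,1]
Step 10: ref 4 → FAULT (evict 1), frames=[2,4]
Step 11: ref 7 → FAULT (evict 2), frames=[7,4]
Total faults: 7

Answer: 7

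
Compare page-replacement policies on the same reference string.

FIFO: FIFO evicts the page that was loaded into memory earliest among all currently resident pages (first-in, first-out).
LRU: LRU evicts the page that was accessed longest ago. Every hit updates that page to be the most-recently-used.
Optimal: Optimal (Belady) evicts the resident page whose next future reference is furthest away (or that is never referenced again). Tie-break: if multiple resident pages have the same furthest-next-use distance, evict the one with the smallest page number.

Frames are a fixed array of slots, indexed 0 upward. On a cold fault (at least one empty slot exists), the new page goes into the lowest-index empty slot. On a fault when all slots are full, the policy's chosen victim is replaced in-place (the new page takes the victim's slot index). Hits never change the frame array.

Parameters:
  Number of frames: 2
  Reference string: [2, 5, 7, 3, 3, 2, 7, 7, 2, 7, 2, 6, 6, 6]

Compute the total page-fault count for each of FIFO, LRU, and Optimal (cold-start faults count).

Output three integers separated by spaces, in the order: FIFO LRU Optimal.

--- FIFO ---
  step 0: ref 2 -> FAULT, frames=[2,-] (faults so far: 1)
  step 1: ref 5 -> FAULT, frames=[2,5] (faults so far: 2)
  step 2: ref 7 -> FAULT, evict 2, frames=[7,5] (faults so far: 3)
  step 3: ref 3 -> FAULT, evict 5, frames=[7,3] (faults so far: 4)
  step 4: ref 3 -> HIT, frames=[7,3] (faults so far: 4)
  step 5: ref 2 -> FAULT, evict 7, frames=[2,3] (faults so far: 5)
  step 6: ref 7 -> FAULT, evict 3, frames=[2,7] (faults so far: 6)
  step 7: ref 7 -> HIT, frames=[2,7] (faults so far: 6)
  step 8: ref 2 -> HIT, frames=[2,7] (faults so far: 6)
  step 9: ref 7 -> HIT, frames=[2,7] (faults so far: 6)
  step 10: ref 2 -> HIT, frames=[2,7] (faults so far: 6)
  step 11: ref 6 -> FAULT, evict 2, frames=[6,7] (faults so far: 7)
  step 12: ref 6 -> HIT, frames=[6,7] (faults so far: 7)
  step 13: ref 6 -> HIT, frames=[6,7] (faults so far: 7)
  FIFO total faults: 7
--- LRU ---
  step 0: ref 2 -> FAULT, frames=[2,-] (faults so far: 1)
  step 1: ref 5 -> FAULT, frames=[2,5] (faults so far: 2)
  step 2: ref 7 -> FAULT, evict 2, frames=[7,5] (faults so far: 3)
  step 3: ref 3 -> FAULT, evict 5, frames=[7,3] (faults so far: 4)
  step 4: ref 3 -> HIT, frames=[7,3] (faults so far: 4)
  step 5: ref 2 -> FAULT, evict 7, frames=[2,3] (faults so far: 5)
  step 6: ref 7 -> FAULT, evict 3, frames=[2,7] (faults so far: 6)
  step 7: ref 7 -> HIT, frames=[2,7] (faults so far: 6)
  step 8: ref 2 -> HIT, frames=[2,7] (faults so far: 6)
  step 9: ref 7 -> HIT, frames=[2,7] (faults so far: 6)
  step 10: ref 2 -> HIT, frames=[2,7] (faults so far: 6)
  step 11: ref 6 -> FAULT, evict 7, frames=[2,6] (faults so far: 7)
  step 12: ref 6 -> HIT, frames=[2,6] (faults so far: 7)
  step 13: ref 6 -> HIT, frames=[2,6] (faults so far: 7)
  LRU total faults: 7
--- Optimal ---
  step 0: ref 2 -> FAULT, frames=[2,-] (faults so far: 1)
  step 1: ref 5 -> FAULT, frames=[2,5] (faults so far: 2)
  step 2: ref 7 -> FAULT, evict 5, frames=[2,7] (faults so far: 3)
  step 3: ref 3 -> FAULT, evict 7, frames=[2,3] (faults so far: 4)
  step 4: ref 3 -> HIT, frames=[2,3] (faults so far: 4)
  step 5: ref 2 -> HIT, frames=[2,3] (faults so far: 4)
  step 6: ref 7 -> FAULT, evict 3, frames=[2,7] (faults so far: 5)
  step 7: ref 7 -> HIT, frames=[2,7] (faults so far: 5)
  step 8: ref 2 -> HIT, frames=[2,7] (faults so far: 5)
  step 9: ref 7 -> HIT, frames=[2,7] (faults so far: 5)
  step 10: ref 2 -> HIT, frames=[2,7] (faults so far: 5)
  step 11: ref 6 -> FAULT, evict 2, frames=[6,7] (faults so far: 6)
  step 12: ref 6 -> HIT, frames=[6,7] (faults so far: 6)
  step 13: ref 6 -> HIT, frames=[6,7] (faults so far: 6)
  Optimal total faults: 6

Answer: 7 7 6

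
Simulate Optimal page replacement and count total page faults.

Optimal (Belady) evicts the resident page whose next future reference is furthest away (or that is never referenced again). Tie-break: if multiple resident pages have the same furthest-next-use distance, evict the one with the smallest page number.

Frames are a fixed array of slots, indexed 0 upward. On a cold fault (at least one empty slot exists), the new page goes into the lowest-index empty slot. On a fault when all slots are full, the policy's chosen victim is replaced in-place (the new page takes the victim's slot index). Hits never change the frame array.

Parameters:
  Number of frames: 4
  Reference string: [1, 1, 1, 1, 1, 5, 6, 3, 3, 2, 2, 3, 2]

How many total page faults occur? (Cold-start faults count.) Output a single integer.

Step 0: ref 1 → FAULT, frames=[1,-,-,-]
Step 1: ref 1 → HIT, frames=[1,-,-,-]
Step 2: ref 1 → HIT, frames=[1,-,-,-]
Step 3: ref 1 → HIT, frames=[1,-,-,-]
Step 4: ref 1 → HIT, frames=[1,-,-,-]
Step 5: ref 5 → FAULT, frames=[1,5,-,-]
Step 6: ref 6 → FAULT, frames=[1,5,6,-]
Step 7: ref 3 → FAULT, frames=[1,5,6,3]
Step 8: ref 3 → HIT, frames=[1,5,6,3]
Step 9: ref 2 → FAULT (evict 1), frames=[2,5,6,3]
Step 10: ref 2 → HIT, frames=[2,5,6,3]
Step 11: ref 3 → HIT, frames=[2,5,6,3]
Step 12: ref 2 → HIT, frames=[2,5,6,3]
Total faults: 5

Answer: 5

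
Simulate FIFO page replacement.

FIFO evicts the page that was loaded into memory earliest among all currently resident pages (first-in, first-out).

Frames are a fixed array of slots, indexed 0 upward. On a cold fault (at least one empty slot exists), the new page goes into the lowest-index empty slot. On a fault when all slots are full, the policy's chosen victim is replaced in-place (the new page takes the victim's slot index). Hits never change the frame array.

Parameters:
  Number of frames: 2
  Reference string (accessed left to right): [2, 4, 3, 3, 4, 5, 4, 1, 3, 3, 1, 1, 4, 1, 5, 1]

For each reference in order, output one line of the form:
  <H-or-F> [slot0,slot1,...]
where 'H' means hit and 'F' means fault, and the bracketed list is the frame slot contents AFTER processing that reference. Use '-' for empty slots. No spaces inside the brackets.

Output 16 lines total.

F [2,-]
F [2,4]
F [3,4]
H [3,4]
H [3,4]
F [3,5]
F [4,5]
F [4,1]
F [3,1]
H [3,1]
H [3,1]
H [3,1]
F [3,4]
F [1,4]
F [1,5]
H [1,5]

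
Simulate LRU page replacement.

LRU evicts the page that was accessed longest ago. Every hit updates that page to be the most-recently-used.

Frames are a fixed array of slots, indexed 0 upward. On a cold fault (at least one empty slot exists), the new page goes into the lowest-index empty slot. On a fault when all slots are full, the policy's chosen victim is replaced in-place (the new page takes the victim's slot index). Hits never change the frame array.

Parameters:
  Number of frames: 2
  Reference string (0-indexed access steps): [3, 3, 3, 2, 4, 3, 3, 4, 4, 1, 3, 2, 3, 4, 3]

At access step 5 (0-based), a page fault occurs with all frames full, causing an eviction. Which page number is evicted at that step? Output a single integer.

Step 0: ref 3 -> FAULT, frames=[3,-]
Step 1: ref 3 -> HIT, frames=[3,-]
Step 2: ref 3 -> HIT, frames=[3,-]
Step 3: ref 2 -> FAULT, frames=[3,2]
Step 4: ref 4 -> FAULT, evict 3, frames=[4,2]
Step 5: ref 3 -> FAULT, evict 2, frames=[4,3]
At step 5: evicted page 2

Answer: 2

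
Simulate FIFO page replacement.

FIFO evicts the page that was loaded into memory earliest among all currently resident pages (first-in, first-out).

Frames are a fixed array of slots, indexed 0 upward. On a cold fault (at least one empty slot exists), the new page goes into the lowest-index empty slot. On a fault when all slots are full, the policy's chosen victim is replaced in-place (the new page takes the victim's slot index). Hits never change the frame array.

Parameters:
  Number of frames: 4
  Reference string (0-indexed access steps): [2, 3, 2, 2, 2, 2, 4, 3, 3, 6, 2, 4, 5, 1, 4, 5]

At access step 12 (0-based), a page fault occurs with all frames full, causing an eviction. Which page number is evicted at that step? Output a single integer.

Answer: 2

Derivation:
Step 0: ref 2 -> FAULT, frames=[2,-,-,-]
Step 1: ref 3 -> FAULT, frames=[2,3,-,-]
Step 2: ref 2 -> HIT, frames=[2,3,-,-]
Step 3: ref 2 -> HIT, frames=[2,3,-,-]
Step 4: ref 2 -> HIT, frames=[2,3,-,-]
Step 5: ref 2 -> HIT, frames=[2,3,-,-]
Step 6: ref 4 -> FAULT, frames=[2,3,4,-]
Step 7: ref 3 -> HIT, frames=[2,3,4,-]
Step 8: ref 3 -> HIT, frames=[2,3,4,-]
Step 9: ref 6 -> FAULT, frames=[2,3,4,6]
Step 10: ref 2 -> HIT, frames=[2,3,4,6]
Step 11: ref 4 -> HIT, frames=[2,3,4,6]
Step 12: ref 5 -> FAULT, evict 2, frames=[5,3,4,6]
At step 12: evicted page 2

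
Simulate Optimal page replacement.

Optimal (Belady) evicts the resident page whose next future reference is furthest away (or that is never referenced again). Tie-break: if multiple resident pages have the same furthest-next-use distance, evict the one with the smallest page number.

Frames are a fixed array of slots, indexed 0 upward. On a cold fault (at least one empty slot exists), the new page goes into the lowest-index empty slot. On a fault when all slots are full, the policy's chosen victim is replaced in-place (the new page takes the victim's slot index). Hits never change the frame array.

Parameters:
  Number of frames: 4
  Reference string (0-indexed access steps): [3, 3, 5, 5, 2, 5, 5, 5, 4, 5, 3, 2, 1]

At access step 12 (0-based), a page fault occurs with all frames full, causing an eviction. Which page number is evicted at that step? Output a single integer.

Answer: 2

Derivation:
Step 0: ref 3 -> FAULT, frames=[3,-,-,-]
Step 1: ref 3 -> HIT, frames=[3,-,-,-]
Step 2: ref 5 -> FAULT, frames=[3,5,-,-]
Step 3: ref 5 -> HIT, frames=[3,5,-,-]
Step 4: ref 2 -> FAULT, frames=[3,5,2,-]
Step 5: ref 5 -> HIT, frames=[3,5,2,-]
Step 6: ref 5 -> HIT, frames=[3,5,2,-]
Step 7: ref 5 -> HIT, frames=[3,5,2,-]
Step 8: ref 4 -> FAULT, frames=[3,5,2,4]
Step 9: ref 5 -> HIT, frames=[3,5,2,4]
Step 10: ref 3 -> HIT, frames=[3,5,2,4]
Step 11: ref 2 -> HIT, frames=[3,5,2,4]
Step 12: ref 1 -> FAULT, evict 2, frames=[3,5,1,4]
At step 12: evicted page 2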